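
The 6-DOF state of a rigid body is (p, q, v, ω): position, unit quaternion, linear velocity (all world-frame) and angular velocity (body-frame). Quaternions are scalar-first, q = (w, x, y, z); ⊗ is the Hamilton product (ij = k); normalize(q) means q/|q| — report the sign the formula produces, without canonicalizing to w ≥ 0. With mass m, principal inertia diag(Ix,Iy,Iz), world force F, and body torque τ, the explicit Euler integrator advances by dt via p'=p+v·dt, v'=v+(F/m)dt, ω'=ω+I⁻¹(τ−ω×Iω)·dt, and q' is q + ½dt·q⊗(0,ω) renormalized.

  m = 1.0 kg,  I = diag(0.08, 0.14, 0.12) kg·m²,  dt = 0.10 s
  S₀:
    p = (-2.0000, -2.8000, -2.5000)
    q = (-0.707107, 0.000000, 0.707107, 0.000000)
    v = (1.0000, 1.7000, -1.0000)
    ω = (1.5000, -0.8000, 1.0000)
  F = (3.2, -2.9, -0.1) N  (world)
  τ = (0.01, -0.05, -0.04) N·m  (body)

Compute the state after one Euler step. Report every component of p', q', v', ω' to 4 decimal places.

p' = (-1.9000, -2.6300, -2.6000)
q' = (-0.6755, -0.0176, 0.7318, -0.0880)
v' = (1.3200, 1.4100, -1.0100)
ω' = (1.4925, -0.7929, 1.0267)

angular accel α = (-0.0750, 0.0714, 0.2667)
ω + α·dt = (1.4925, -0.7929, 1.0267)
Hamilton product q⊗(0,ω) = (0.5656856, -0.3535535, 0.5656856, -1.7677675)
updated quaternion q' = (-0.6755, -0.0176, 0.7318, -0.0880)
a = F/m = (3.2000, -2.9000, -0.1000)
new position p' = (-1.9000, -2.6300, -2.6000)
new velocity v' = (1.3200, 1.4100, -1.0100)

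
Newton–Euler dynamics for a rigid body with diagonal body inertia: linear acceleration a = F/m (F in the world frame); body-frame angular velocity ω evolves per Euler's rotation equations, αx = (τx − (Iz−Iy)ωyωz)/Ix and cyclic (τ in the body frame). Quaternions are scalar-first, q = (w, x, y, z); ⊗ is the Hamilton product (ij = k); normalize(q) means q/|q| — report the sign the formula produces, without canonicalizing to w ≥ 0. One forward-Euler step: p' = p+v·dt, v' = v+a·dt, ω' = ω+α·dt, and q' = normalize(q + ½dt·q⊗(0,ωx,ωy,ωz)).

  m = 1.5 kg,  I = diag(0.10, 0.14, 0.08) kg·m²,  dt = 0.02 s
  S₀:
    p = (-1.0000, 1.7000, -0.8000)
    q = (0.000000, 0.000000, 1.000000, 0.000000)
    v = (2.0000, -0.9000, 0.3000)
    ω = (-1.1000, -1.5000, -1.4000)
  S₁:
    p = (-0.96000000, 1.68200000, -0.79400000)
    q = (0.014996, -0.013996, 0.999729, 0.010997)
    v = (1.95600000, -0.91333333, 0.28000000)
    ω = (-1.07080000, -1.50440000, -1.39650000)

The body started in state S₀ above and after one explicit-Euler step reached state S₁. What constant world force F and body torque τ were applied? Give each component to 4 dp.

F = (-3.3000, -1.0000, -1.5000)
τ = (0.0200, 0.0000, 0.0800)

Δv = v₁−v₀ = (-0.04400000, -0.01333333, -0.02000000)
m·(v₁−v₀)/dt = (-3.3000, -1.0000, -1.5000)
Δω = ω₁−ω₀ = (0.02920000, -0.00440000, 0.00350000)
I·α + gyro = (0.0200, 0.0000, 0.0800)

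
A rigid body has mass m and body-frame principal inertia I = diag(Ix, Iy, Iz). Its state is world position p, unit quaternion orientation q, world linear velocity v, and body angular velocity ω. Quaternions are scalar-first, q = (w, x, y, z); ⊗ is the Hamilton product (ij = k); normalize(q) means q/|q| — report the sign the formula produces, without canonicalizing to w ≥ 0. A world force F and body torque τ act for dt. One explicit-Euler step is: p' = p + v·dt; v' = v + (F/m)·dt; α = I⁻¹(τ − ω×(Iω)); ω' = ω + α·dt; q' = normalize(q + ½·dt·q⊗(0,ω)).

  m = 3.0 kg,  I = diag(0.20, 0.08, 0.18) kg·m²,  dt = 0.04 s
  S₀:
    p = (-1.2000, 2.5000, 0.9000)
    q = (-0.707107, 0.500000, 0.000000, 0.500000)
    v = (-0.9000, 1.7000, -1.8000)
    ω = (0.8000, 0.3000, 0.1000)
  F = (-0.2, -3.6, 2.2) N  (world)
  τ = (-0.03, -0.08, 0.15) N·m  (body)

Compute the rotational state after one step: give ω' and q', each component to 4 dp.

ω×(Iω) gyroscopic = (0.0030, 0.0016, -0.0288)
α = I⁻¹(τ − ω×Iω) = (-0.1650, -1.0200, 0.9933)
ω' = ω + α·dt = (0.7934, 0.2592, 0.1397)
2q̇ = q⊗(0,ω) = (-0.4500000, -0.7156856, 0.1378679, 0.0792893)
updated quaternion q' = (-0.7160, 0.4856, 0.0028, 0.5015)

ω' = (0.7934, 0.2592, 0.1397)
q' = (-0.7160, 0.4856, 0.0028, 0.5015)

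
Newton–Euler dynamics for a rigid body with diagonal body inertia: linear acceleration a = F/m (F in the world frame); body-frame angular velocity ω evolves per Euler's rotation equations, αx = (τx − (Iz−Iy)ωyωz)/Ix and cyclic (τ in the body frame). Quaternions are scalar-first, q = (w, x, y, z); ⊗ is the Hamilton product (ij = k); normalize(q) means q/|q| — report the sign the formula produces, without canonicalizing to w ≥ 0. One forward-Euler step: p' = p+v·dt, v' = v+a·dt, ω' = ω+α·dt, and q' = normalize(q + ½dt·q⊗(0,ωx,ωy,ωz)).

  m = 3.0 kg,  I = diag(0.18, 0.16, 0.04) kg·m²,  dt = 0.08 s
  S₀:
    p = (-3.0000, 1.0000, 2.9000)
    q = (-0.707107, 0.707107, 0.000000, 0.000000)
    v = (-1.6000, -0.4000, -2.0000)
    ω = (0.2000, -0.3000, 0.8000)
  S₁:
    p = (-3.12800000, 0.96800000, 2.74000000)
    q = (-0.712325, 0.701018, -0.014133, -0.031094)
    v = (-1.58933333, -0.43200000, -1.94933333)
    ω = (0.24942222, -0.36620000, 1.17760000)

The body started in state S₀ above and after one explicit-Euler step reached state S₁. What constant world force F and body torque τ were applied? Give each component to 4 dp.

velocity change Δv = (0.01066667, -0.03200000, 0.05066667)
applied force F = (0.4000, -1.2000, 1.9000)
rate change Δω = (0.04942222, -0.06620000, 0.37760000)
gyro term ω₀×Iω₀ = (0.0288, 0.0224, 0.0012)
I·α + gyro = (0.1400, -0.1100, 0.1900)

F = (0.4000, -1.2000, 1.9000)
τ = (0.1400, -0.1100, 0.1900)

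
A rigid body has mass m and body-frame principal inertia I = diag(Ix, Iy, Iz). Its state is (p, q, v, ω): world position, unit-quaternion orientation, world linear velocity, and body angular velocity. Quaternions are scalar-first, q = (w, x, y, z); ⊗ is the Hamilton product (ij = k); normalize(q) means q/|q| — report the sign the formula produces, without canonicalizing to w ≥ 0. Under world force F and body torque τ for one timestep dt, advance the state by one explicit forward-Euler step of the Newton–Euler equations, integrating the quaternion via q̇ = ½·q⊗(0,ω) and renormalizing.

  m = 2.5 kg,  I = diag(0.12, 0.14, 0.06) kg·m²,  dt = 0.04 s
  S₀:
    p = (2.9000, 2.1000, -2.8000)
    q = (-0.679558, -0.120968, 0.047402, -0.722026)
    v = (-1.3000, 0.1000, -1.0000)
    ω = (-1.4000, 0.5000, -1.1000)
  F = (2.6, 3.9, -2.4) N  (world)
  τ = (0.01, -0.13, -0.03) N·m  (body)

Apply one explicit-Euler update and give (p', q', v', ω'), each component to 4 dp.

p' = (2.8480, 2.1040, -2.8400)
q' = (-0.6988, -0.0957, 0.0581, -0.7065)
v' = (-1.2584, 0.1624, -1.0384)
ω' = (-1.4113, 0.4365, -1.1107)

new position p' = (2.8480, 2.1040, -2.8400)
v' = v + a·dt = (-1.2584, 0.1624, -1.0384)
α = I⁻¹(τ − ω×Iω) = (-0.2833, -1.5886, -0.2667)
ω' = ω + α·dt = (-1.4113, 0.4365, -1.1107)
q⊗(0,ω) = (-0.9872848, 1.2602520, 0.5379926, 0.7533926)
q + ½dt·q⊗(0,ω), renormalized = (-0.6988, -0.0957, 0.0581, -0.7065)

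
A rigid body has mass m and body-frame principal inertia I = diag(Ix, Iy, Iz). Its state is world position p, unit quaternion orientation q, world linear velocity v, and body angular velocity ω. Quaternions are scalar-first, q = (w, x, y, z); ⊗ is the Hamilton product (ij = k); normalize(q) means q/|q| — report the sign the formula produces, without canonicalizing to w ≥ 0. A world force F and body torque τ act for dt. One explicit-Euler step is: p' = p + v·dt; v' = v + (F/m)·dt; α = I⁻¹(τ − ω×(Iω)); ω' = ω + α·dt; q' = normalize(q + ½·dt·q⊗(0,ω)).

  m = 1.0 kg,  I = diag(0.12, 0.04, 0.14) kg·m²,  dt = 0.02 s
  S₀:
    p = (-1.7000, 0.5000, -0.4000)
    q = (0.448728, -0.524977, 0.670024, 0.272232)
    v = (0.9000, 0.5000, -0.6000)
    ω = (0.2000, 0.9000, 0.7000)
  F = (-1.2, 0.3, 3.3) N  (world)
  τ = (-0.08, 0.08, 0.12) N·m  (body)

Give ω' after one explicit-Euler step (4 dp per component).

ω' = (0.1762, 0.9414, 0.7192)

precession coupling ω×(Iω) = (0.0630, -0.0028, -0.0144)
(τ − ω×Iω)/I = (-1.1917, 2.0700, 0.9600)
ω' = ω + α·dt = (0.1762, 0.9414, 0.7192)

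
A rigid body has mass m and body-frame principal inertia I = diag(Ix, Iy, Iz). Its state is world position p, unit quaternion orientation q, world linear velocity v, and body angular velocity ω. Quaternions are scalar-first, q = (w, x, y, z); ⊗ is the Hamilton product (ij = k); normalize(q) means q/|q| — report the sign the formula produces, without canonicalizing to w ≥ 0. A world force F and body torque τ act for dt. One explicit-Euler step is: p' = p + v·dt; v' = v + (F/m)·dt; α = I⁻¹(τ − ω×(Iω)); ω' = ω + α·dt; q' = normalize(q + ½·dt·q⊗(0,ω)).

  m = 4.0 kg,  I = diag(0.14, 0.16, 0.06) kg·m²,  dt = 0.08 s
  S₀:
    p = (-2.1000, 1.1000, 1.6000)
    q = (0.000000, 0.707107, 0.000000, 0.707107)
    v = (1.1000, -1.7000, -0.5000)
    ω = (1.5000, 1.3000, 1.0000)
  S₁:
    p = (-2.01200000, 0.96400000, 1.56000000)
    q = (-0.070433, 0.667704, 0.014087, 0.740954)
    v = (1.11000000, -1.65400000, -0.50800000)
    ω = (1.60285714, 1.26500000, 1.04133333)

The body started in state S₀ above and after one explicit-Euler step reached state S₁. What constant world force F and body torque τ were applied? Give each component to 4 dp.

Δω = ω₁−ω₀ = (0.10285714, -0.03500000, 0.04133333)
ω₀×(Iω₀) = (-0.1300, 0.1200, 0.0390)
I·α + gyro = (0.0500, 0.0500, 0.0700)
velocity change Δv = (0.01000000, 0.04600000, -0.00800000)
applied force F = (0.5000, 2.3000, -0.4000)

F = (0.5000, 2.3000, -0.4000)
τ = (0.0500, 0.0500, 0.0700)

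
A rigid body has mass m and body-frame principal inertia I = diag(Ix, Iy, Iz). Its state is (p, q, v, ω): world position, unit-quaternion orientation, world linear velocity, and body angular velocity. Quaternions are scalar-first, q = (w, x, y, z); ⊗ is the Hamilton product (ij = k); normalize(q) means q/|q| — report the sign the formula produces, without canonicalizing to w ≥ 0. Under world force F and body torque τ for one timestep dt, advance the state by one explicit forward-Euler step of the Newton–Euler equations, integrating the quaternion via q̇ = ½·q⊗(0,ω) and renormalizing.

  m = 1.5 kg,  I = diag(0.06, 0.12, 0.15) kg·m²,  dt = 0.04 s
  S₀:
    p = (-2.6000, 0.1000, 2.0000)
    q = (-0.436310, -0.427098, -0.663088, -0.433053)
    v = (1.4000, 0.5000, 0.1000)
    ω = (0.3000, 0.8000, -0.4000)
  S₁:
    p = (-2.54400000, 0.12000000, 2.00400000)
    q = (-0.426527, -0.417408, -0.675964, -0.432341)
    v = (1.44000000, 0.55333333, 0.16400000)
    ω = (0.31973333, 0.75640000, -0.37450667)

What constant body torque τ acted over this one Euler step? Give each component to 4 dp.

Δω = ω₁−ω₀ = (0.01973333, -0.04360000, 0.02549333)
τ = I·(Δω/dt) + ω₀×(Iω₀) = (0.0200, -0.1200, 0.1100)

τ = (0.0200, -0.1200, 0.1100)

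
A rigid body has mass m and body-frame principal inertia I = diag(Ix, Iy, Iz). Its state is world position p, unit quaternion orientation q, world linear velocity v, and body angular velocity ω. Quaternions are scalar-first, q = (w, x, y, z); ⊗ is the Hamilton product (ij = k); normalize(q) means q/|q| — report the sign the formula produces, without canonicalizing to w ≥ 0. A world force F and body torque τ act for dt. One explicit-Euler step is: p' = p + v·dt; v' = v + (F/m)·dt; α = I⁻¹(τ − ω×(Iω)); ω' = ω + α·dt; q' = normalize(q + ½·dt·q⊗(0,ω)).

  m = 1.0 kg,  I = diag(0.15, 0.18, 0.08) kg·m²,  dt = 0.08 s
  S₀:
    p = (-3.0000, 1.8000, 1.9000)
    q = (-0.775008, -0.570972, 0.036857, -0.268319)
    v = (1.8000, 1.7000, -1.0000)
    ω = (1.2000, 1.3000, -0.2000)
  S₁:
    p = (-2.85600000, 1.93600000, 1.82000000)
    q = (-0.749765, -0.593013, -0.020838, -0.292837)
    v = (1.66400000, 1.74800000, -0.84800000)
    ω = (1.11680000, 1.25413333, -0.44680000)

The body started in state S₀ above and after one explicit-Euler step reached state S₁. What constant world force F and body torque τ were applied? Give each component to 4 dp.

v₁ − v₀ = (-0.13600000, 0.04800000, 0.15200000)
F = m·Δv/dt = (-1.7000, 0.6000, 1.9000)
ω₁ − ω₀ = (-0.08320000, -0.04586667, -0.24680000)
gyro term ω₀×Iω₀ = (0.0260, -0.0168, 0.0468)
τ = I·(Δω/dt) + ω₀×(Iω₀) = (-0.1300, -0.1200, -0.2000)

F = (-1.7000, 0.6000, 1.9000)
τ = (-0.1300, -0.1200, -0.2000)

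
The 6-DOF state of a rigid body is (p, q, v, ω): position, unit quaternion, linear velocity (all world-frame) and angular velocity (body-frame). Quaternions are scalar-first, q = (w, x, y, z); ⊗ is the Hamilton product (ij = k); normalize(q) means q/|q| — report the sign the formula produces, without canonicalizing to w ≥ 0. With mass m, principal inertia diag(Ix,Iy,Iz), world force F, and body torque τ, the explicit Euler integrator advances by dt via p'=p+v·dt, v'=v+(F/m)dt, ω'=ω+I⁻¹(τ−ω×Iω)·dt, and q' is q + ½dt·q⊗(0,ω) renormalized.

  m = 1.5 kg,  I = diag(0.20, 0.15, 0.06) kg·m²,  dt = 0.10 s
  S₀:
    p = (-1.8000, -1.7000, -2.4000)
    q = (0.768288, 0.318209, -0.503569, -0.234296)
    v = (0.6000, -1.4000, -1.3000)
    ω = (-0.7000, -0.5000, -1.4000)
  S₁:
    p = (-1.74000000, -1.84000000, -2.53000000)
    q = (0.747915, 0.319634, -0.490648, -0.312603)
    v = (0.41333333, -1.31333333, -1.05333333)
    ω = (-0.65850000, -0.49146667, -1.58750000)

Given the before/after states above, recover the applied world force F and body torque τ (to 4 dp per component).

F = (-2.8000, 1.3000, 3.7000)
τ = (0.0200, 0.1500, -0.1300)

velocity change Δv = (-0.18666667, 0.08666667, 0.24666667)
applied force F = (-2.8000, 1.3000, 3.7000)
ω₁ − ω₀ = (0.04150000, 0.00853333, -0.18750000)
I·α + gyro = (0.0200, 0.1500, -0.1300)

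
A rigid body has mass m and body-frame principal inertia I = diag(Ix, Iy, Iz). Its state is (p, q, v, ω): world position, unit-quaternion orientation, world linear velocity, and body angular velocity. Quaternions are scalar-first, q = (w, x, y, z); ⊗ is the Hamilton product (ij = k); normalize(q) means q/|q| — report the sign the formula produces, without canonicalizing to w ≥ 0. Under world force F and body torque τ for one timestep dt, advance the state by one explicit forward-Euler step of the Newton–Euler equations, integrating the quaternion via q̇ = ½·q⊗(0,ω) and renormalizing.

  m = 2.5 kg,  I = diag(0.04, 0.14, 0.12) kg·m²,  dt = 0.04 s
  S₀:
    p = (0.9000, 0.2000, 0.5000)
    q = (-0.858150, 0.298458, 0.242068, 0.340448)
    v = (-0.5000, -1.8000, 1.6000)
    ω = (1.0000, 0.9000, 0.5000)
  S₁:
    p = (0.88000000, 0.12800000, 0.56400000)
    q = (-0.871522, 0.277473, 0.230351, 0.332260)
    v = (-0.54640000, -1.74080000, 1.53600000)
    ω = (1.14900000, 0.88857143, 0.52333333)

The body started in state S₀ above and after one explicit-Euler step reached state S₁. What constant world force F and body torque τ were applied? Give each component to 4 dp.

rate change Δω = (0.14900000, -0.01142857, 0.02333333)
I·α + gyro = (0.1400, -0.0800, 0.1600)
Δv = v₁−v₀ = (-0.04640000, 0.05920000, -0.06400000)
applied force F = (-2.9000, 3.7000, -4.0000)

F = (-2.9000, 3.7000, -4.0000)
τ = (0.1400, -0.0800, 0.1600)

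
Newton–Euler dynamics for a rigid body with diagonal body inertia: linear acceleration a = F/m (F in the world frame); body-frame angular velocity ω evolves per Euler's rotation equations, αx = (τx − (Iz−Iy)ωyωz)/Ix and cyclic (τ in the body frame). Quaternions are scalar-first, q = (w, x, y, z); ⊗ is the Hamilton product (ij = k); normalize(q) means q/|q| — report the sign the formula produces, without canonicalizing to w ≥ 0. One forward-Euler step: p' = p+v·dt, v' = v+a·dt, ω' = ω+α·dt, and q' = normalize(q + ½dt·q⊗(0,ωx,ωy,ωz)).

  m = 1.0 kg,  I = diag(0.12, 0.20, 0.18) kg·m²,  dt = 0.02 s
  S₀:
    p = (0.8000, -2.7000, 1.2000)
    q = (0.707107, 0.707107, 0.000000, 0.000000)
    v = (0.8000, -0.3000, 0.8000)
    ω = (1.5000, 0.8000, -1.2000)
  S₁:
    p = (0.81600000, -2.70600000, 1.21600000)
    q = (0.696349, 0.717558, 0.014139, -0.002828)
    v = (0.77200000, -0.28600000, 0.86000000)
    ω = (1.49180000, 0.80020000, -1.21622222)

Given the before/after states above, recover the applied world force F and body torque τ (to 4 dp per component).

velocity change Δv = (-0.02800000, 0.01400000, 0.06000000)
F = m·Δv/dt = (-1.4000, 0.7000, 3.0000)
ω₁ − ω₀ = (-0.00820000, 0.00020000, -0.01622222)
precession coupling = (0.0192, 0.1080, 0.0960)
applied torque τ = (-0.0300, 0.1100, -0.0500)

F = (-1.4000, 0.7000, 3.0000)
τ = (-0.0300, 0.1100, -0.0500)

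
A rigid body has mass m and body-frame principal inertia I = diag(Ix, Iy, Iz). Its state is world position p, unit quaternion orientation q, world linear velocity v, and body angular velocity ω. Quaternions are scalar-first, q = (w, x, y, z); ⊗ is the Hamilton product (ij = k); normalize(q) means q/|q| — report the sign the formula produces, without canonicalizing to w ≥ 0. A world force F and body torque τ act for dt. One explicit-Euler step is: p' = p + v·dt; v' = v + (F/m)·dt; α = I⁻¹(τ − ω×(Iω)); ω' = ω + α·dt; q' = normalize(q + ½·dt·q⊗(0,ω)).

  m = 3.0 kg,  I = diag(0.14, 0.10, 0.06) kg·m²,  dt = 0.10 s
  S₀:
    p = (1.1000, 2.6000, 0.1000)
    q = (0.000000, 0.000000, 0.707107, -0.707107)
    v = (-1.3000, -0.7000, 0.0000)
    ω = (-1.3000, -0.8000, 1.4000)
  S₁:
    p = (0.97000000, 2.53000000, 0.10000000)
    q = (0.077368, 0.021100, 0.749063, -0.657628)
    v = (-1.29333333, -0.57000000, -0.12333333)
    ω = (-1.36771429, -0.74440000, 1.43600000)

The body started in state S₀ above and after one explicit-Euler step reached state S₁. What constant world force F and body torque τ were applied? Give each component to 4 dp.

F = (0.2000, 3.9000, -3.7000)
τ = (-0.0500, -0.0900, -0.0200)

Δω = ω₁−ω₀ = (-0.06771429, 0.05560000, 0.03600000)
gyro term ω₀×Iω₀ = (0.0448, -0.1456, -0.0416)
applied torque τ = (-0.0500, -0.0900, -0.0200)
velocity change Δv = (0.00666667, 0.13000000, -0.12333333)
applied force F = (0.2000, 3.9000, -3.7000)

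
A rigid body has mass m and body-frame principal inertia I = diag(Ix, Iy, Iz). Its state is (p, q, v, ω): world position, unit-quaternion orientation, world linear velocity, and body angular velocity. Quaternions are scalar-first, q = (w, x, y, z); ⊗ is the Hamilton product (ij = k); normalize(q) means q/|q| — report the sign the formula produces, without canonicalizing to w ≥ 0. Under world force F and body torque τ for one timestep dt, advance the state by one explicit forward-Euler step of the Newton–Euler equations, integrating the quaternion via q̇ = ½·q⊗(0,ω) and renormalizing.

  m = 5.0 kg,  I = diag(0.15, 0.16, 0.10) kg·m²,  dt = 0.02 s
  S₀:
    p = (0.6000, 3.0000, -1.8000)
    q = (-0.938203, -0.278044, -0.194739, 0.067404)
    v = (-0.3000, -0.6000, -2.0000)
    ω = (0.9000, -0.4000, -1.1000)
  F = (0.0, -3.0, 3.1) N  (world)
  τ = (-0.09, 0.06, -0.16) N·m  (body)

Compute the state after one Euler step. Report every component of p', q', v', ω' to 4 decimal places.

linear accel F/m = (0.0000, -0.6000, 0.6200)
new position p' = (0.5940, 2.9880, -1.8400)
new velocity v' = (-0.3000, -0.6120, -1.9876)
ω×(Iω) gyroscopic = (-0.0264, -0.0495, -0.0036)
α = I⁻¹(τ − ω×Iω) = (-0.4240, 0.6844, -1.5640)
new body rate ω' = (0.8915, -0.3863, -1.1313)
q⊗(0,ω) = (0.2464884, -0.6032082, 0.1300964, 1.3185060)
q' = normalize(q + ½dt·q⊗(0,ω)) = (-0.9356, -0.2840, -0.1934, 0.0806)

p' = (0.5940, 2.9880, -1.8400)
q' = (-0.9356, -0.2840, -0.1934, 0.0806)
v' = (-0.3000, -0.6120, -1.9876)
ω' = (0.8915, -0.3863, -1.1313)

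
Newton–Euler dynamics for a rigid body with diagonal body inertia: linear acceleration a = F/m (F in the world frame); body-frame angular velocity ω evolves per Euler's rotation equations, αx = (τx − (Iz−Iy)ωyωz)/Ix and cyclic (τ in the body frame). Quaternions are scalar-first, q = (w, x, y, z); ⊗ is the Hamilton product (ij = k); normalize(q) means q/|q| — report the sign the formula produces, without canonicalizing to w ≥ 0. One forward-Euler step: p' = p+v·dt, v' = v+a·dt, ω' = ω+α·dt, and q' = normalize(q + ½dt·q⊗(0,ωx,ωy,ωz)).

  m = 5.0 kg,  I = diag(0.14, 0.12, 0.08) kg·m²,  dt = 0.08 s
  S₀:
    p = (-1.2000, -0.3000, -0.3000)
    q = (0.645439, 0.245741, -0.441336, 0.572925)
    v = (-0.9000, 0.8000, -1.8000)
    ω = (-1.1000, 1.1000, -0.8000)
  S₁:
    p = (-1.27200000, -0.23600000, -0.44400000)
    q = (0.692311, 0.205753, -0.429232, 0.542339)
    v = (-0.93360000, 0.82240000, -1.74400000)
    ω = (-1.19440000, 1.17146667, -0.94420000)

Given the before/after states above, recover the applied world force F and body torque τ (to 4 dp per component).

F = (-2.1000, 1.4000, 3.5000)
τ = (-0.1300, 0.1600, -0.1200)

rate change Δω = (-0.09440000, 0.07146667, -0.14420000)
τ = I·(Δω/dt) + ω₀×(Iω₀) = (-0.1300, 0.1600, -0.1200)
Δv = v₁−v₀ = (-0.03360000, 0.02240000, 0.05600000)
m·(v₁−v₀)/dt = (-2.1000, 1.4000, 3.5000)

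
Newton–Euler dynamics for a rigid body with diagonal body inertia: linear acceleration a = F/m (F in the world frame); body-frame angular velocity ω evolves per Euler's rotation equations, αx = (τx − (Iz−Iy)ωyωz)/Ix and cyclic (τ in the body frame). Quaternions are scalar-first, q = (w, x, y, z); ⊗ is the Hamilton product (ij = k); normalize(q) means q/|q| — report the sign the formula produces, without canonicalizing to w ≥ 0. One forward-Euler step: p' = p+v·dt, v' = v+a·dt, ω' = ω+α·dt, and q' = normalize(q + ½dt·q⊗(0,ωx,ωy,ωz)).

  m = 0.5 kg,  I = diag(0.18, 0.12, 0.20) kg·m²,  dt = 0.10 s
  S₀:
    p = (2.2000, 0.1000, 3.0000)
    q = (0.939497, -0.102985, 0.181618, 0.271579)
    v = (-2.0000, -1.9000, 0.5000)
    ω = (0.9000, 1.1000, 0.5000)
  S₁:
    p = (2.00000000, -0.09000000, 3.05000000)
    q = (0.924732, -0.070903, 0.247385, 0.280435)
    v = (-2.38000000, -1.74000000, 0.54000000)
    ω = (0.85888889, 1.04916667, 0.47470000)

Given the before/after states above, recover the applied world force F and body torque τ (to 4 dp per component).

rate change Δω = (-0.04111111, -0.05083333, -0.02530000)
gyro term ω₀×Iω₀ = (0.0440, -0.0090, -0.0594)
I·α + gyro = (-0.0300, -0.0700, -0.1100)
velocity change Δv = (-0.38000000, 0.16000000, 0.04000000)
F = m·Δv/dt = (-1.9000, 0.8000, 0.2000)

F = (-1.9000, 0.8000, 0.2000)
τ = (-0.0300, -0.0700, -0.1100)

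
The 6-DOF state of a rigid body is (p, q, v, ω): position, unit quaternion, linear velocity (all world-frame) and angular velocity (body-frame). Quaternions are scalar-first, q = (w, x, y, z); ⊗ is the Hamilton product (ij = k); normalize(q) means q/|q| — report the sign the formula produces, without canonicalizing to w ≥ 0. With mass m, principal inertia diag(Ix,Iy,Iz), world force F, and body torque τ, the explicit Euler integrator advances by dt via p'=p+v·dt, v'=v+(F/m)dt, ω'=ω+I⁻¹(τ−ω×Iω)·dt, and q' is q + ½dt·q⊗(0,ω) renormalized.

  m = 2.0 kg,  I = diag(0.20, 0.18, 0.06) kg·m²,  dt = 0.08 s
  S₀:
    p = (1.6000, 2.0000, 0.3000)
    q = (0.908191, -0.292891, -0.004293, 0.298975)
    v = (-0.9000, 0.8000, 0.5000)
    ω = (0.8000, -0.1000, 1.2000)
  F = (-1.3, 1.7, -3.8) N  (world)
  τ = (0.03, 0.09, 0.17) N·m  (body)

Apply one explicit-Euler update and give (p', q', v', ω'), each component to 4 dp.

a = F/m = (-0.6500, 0.8500, -1.9000)
p' = p + v·dt = (1.5280, 2.0640, 0.3400)
v + (F/m)dt = (-0.9520, 0.8680, 0.3480)
precession coupling ω×(Iω) = (0.0144, 0.1344, 0.0016)
α = I⁻¹(τ − ω×Iω) = (0.0780, -0.2467, 2.8067)
ω + α·dt = (0.8062, -0.1197, 1.4245)
2q̇ = q⊗(0,ω) = (-0.1248865, 0.7512987, 0.4998301, 1.1225527)
q + ½dt·q⊗(0,ω), renormalized = (0.9017, -0.2624, 0.0157, 0.3433)

p' = (1.5280, 2.0640, 0.3400)
q' = (0.9017, -0.2624, 0.0157, 0.3433)
v' = (-0.9520, 0.8680, 0.3480)
ω' = (0.8062, -0.1197, 1.4245)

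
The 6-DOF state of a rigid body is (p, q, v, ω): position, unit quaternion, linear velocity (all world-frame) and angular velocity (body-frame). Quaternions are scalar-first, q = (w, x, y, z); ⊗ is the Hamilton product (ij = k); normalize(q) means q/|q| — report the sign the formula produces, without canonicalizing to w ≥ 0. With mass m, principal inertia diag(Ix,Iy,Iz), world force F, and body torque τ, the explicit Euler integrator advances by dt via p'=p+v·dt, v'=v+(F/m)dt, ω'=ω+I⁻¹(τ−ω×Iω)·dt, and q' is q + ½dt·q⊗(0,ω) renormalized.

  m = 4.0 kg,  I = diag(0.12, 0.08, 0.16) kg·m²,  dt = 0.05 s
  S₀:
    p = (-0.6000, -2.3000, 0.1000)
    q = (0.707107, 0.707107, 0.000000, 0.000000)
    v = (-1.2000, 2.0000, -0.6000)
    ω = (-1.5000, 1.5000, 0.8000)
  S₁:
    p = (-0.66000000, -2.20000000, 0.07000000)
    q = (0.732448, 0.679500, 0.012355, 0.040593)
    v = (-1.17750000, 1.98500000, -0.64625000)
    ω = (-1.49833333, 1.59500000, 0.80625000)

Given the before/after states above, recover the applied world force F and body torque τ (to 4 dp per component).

rate change Δω = (0.00166667, 0.09500000, 0.00625000)
ω₀×(Iω₀) = (0.0960, 0.0480, 0.0900)
applied torque τ = (0.1000, 0.2000, 0.1100)
velocity change Δv = (0.02250000, -0.01500000, -0.04625000)
applied force F = (1.8000, -1.2000, -3.7000)

F = (1.8000, -1.2000, -3.7000)
τ = (0.1000, 0.2000, 0.1100)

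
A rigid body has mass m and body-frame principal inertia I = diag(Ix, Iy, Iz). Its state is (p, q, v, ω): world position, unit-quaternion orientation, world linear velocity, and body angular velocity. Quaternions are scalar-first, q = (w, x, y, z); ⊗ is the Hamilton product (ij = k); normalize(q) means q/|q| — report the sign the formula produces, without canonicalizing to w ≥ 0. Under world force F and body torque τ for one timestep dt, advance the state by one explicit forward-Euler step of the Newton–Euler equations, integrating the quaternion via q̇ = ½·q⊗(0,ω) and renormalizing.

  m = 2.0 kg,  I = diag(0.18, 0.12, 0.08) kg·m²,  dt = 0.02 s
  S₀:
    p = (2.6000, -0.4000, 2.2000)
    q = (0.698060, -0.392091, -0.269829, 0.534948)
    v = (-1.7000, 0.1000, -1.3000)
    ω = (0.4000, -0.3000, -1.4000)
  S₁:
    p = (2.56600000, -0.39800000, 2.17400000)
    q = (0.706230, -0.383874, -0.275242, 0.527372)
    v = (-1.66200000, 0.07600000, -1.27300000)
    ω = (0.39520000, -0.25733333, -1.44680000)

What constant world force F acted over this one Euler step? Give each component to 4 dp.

F = (3.8000, -2.4000, 2.7000)

v₁ − v₀ = (0.03800000, -0.02400000, 0.02700000)
applied force F = (3.8000, -2.4000, 2.7000)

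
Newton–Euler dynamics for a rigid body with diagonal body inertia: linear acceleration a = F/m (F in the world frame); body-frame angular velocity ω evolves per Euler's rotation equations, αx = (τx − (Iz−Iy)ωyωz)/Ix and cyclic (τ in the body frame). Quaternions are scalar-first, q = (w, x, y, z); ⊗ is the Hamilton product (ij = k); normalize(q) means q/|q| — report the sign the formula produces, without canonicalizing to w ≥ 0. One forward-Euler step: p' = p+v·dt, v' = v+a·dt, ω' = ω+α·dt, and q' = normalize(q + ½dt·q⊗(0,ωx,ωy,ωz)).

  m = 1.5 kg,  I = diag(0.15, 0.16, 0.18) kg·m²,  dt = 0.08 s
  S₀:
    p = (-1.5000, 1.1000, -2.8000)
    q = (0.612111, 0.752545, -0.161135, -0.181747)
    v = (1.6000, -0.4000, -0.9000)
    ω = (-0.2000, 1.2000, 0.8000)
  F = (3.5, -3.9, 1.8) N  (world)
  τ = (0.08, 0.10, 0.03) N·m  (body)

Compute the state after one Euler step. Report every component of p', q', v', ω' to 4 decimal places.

p' = (-1.3720, 1.0680, -2.8720)
q' = (0.6306, 0.7499, -0.1541, -0.1271)
v' = (1.7867, -0.6080, -0.8040)
ω' = (-0.1676, 1.2476, 0.8144)

ω×(Iω) gyroscopic = (0.0192, 0.0048, -0.0024)
(τ − ω×Iω)/I = (0.4053, 0.5950, 0.1800)
ω + α·dt = (-0.1676, 1.2476, 0.8144)
Hamilton product q⊗(0,ω) = (0.4892686, -0.0332338, 0.1688466, 1.3605158)
q' = normalize(q + ½dt·q⊗(0,ω)) = (0.6306, 0.7499, -0.1541, -0.1271)
a = (2.3333, -2.6000, 1.2000)
p + v·dt = (-1.3720, 1.0680, -2.8720)
v + (F/m)dt = (1.7867, -0.6080, -0.8040)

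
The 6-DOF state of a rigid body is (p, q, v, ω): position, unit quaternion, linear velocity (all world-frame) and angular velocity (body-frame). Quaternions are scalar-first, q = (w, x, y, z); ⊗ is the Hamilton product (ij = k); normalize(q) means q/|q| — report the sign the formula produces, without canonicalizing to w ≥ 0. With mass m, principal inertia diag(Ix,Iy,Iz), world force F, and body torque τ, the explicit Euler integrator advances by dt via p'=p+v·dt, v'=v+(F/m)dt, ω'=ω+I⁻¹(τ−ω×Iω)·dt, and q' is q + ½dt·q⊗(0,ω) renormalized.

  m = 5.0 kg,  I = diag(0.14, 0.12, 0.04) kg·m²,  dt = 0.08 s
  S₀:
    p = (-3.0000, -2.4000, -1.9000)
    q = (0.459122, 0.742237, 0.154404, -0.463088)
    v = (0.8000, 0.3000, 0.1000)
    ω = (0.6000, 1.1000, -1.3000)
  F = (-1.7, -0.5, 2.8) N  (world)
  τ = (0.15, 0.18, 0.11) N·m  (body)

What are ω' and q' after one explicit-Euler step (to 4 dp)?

ω' = (0.6203, 1.2720, -1.0536)
q' = (0.4094, 0.7636, 0.2016, -0.4568)

ω×(Iω) gyroscopic = (0.1144, -0.0780, -0.0132)
(τ − ω×Iω)/I = (0.2543, 2.1500, 3.0800)
ω' = ω + α·dt = (0.6203, 1.2720, -1.0536)
q⊗(0,ω) = (-1.2172010, 0.5841448, 1.1920895, 0.1269597)
q' = normalize(q + ½dt·q⊗(0,ω)) = (0.4094, 0.7636, 0.2016, -0.4568)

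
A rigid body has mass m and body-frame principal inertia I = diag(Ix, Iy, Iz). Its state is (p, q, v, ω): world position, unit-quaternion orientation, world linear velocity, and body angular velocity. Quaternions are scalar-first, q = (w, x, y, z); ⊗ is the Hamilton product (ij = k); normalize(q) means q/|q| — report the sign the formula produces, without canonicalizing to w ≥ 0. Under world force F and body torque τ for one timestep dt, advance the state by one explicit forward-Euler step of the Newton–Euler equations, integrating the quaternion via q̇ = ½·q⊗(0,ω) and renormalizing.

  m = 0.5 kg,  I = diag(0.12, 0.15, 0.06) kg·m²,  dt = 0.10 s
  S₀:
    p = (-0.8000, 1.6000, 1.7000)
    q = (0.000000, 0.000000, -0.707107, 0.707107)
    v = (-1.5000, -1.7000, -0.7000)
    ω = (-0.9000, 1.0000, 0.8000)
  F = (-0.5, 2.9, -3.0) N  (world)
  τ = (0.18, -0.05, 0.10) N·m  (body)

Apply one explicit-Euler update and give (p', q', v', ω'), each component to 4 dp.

ω×(Iω) gyroscopic = (-0.0720, -0.0432, -0.0270)
angular accel α = (2.1000, -0.0453, 2.1167)
new body rate ω' = (-0.6900, 0.9955, 1.0117)
2q̇ = q⊗(0,ω) = (0.1414214, -1.2727926, -0.6363963, -0.6363963)
updated quaternion q' = (0.0070, -0.0634, -0.7367, 0.6732)
p + v·dt = (-0.9500, 1.4300, 1.6300)
v + (F/m)dt = (-1.6000, -1.1200, -1.3000)

p' = (-0.9500, 1.4300, 1.6300)
q' = (0.0070, -0.0634, -0.7367, 0.6732)
v' = (-1.6000, -1.1200, -1.3000)
ω' = (-0.6900, 0.9955, 1.0117)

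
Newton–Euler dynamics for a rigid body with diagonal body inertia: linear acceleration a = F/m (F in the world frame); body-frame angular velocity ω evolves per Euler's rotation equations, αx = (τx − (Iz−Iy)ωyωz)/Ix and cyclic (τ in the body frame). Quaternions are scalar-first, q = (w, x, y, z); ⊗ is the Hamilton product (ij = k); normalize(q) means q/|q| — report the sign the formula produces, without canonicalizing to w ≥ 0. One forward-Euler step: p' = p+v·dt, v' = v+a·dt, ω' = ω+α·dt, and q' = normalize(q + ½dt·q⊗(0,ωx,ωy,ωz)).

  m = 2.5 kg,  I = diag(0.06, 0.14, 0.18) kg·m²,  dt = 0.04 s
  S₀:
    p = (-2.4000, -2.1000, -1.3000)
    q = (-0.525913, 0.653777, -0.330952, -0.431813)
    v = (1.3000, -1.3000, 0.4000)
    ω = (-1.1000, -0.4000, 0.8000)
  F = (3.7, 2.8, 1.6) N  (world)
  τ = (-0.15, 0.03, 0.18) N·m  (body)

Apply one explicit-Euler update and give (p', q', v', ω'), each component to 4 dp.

α = I⁻¹(τ − ω×Iω) = (-2.2867, -0.5400, 0.8044)
new body rate ω' = (-1.1915, -0.4216, 0.8322)
q⊗(0,ω) = (0.9322243, 0.1410175, 0.1623379, -1.0462884)
updated quaternion q' = (-0.5071, 0.6563, -0.3276, -0.4526)
new position p' = (-2.3480, -2.1520, -1.2840)
new velocity v' = (1.3592, -1.2552, 0.4256)

p' = (-2.3480, -2.1520, -1.2840)
q' = (-0.5071, 0.6563, -0.3276, -0.4526)
v' = (1.3592, -1.2552, 0.4256)
ω' = (-1.1915, -0.4216, 0.8322)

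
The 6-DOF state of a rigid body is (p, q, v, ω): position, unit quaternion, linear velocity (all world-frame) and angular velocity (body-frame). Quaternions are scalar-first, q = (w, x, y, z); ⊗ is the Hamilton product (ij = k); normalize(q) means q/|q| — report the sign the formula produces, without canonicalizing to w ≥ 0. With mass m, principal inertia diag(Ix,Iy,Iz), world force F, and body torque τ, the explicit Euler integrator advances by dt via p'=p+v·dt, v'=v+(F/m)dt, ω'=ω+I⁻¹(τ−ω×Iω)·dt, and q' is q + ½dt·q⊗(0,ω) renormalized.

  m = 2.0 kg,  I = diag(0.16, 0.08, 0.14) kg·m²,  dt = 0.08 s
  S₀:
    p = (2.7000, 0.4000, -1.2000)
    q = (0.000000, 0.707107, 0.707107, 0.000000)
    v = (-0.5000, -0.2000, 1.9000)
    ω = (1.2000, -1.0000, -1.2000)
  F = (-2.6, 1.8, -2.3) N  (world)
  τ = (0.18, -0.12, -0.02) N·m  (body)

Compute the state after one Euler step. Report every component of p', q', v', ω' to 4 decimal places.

p' = (2.6600, 0.3840, -1.0480)
q' = (-0.0056, 0.6711, 0.7388, -0.0620)
v' = (-0.6040, -0.1280, 1.8080)
ω' = (1.2540, -1.0912, -1.2663)

a = F/m = (-1.3000, 0.9000, -1.1500)
new position p' = (2.6600, 0.3840, -1.0480)
new velocity v' = (-0.6040, -0.1280, 1.8080)
ω×(Iω) gyroscopic = (0.0720, -0.0288, 0.0960)
(τ − ω×Iω)/I = (0.6750, -1.1400, -0.8286)
ω' = ω + α·dt = (1.2540, -1.0912, -1.2663)
q⊗(0,ω) = (-0.1414214, -0.8485284, 0.8485284, -1.5556354)
q + ½dt·q⊗(0,ω), renormalized = (-0.0056, 0.6711, 0.7388, -0.0620)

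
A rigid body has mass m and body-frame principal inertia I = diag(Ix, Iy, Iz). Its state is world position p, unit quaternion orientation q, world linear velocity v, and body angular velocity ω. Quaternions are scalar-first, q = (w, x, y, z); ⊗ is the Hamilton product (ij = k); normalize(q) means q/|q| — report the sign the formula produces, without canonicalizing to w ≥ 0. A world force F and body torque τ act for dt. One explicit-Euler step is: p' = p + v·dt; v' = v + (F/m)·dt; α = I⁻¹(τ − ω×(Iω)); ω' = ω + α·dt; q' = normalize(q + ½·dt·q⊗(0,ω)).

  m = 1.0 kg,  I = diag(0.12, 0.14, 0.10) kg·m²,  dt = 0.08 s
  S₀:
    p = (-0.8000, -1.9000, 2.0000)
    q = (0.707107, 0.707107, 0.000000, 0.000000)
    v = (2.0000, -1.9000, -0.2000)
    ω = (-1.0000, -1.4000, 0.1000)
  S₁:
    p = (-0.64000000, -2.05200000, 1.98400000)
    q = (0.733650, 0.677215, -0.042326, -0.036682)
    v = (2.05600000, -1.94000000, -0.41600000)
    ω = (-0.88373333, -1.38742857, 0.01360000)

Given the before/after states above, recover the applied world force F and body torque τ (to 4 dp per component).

Δv = v₁−v₀ = (0.05600000, -0.04000000, -0.21600000)
applied force F = (0.7000, -0.5000, -2.7000)
rate change Δω = (0.11626667, 0.01257143, -0.08640000)
gyro term ω₀×Iω₀ = (0.0056, -0.0020, 0.0280)
applied torque τ = (0.1800, 0.0200, -0.0800)

F = (0.7000, -0.5000, -2.7000)
τ = (0.1800, 0.0200, -0.0800)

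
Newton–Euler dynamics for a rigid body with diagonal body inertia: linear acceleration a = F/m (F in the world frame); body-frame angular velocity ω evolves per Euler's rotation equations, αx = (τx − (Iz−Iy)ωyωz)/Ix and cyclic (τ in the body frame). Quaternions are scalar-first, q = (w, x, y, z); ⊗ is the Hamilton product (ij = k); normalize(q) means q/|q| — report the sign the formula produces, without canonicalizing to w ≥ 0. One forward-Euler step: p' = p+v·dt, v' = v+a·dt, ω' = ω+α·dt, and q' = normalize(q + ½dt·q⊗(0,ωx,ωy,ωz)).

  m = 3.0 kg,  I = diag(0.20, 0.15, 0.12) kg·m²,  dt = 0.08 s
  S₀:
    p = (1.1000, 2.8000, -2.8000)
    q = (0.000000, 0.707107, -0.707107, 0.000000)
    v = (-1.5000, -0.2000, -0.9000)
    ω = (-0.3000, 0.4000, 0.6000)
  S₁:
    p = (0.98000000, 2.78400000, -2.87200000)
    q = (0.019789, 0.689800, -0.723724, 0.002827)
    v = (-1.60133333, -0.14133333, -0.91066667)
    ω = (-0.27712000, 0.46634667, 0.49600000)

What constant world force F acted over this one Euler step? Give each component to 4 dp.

v₁ − v₀ = (-0.10133333, 0.05866667, -0.01066667)
m·(v₁−v₀)/dt = (-3.8000, 2.2000, -0.4000)

F = (-3.8000, 2.2000, -0.4000)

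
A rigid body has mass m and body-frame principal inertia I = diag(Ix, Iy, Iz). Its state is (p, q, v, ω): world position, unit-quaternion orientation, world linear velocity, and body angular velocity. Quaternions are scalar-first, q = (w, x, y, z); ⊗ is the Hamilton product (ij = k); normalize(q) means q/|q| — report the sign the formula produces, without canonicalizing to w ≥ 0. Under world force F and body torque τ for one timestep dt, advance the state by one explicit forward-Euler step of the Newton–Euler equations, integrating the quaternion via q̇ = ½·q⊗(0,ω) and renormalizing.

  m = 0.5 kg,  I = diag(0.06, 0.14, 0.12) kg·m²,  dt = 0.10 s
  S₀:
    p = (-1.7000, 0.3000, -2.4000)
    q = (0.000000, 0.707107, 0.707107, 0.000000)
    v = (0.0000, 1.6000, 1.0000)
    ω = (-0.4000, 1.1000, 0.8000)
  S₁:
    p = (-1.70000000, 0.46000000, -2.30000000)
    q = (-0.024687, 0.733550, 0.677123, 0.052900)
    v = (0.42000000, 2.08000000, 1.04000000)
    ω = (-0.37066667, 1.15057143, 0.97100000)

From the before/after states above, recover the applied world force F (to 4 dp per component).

velocity change Δv = (0.42000000, 0.48000000, 0.04000000)
m·(v₁−v₀)/dt = (2.1000, 2.4000, 0.2000)

F = (2.1000, 2.4000, 0.2000)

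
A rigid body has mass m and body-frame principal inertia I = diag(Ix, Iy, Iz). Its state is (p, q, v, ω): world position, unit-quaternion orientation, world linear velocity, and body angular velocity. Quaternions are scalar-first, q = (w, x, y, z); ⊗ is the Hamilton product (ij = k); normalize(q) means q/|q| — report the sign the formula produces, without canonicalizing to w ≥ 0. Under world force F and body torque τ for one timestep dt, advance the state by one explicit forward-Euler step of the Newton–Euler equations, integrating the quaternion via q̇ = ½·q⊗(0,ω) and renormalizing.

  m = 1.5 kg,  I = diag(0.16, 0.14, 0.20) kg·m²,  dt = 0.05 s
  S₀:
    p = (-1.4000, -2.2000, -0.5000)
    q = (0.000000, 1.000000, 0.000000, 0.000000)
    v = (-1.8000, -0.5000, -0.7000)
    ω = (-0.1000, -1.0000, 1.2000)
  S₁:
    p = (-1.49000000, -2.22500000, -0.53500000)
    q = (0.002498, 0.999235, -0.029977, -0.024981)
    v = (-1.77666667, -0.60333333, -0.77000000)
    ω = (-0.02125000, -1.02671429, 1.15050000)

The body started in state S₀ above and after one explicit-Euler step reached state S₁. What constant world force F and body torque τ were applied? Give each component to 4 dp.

ω₁ − ω₀ = (0.07875000, -0.02671429, -0.04950000)
ω₀×(Iω₀) = (-0.0720, 0.0048, -0.0020)
τ = I·(Δω/dt) + ω₀×(Iω₀) = (0.1800, -0.0700, -0.2000)
Δv = v₁−v₀ = (0.02333333, -0.10333333, -0.07000000)
applied force F = (0.7000, -3.1000, -2.1000)

F = (0.7000, -3.1000, -2.1000)
τ = (0.1800, -0.0700, -0.2000)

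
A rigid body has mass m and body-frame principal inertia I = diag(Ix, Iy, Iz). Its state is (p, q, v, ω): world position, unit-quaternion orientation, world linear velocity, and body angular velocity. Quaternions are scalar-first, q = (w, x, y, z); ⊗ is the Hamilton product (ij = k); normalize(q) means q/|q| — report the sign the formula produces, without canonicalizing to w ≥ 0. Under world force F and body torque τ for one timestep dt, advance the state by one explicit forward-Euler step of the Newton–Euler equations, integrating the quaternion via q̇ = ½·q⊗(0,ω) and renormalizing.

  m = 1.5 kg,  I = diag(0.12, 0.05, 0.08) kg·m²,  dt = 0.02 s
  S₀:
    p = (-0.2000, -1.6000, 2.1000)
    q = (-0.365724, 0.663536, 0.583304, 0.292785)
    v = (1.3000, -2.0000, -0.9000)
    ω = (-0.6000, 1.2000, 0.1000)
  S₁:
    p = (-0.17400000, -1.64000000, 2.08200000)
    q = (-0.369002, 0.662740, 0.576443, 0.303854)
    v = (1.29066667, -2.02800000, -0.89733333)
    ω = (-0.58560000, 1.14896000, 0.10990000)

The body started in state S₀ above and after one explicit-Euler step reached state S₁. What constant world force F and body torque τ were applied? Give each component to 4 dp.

rate change Δω = (0.01440000, -0.05104000, 0.00990000)
precession coupling = (0.0036, -0.0024, 0.0504)
I·α + gyro = (0.0900, -0.1300, 0.0900)
v₁ − v₀ = (-0.00933333, -0.02800000, 0.00266667)
F = m·Δv/dt = (-0.7000, -2.1000, 0.2000)

F = (-0.7000, -2.1000, 0.2000)
τ = (0.0900, -0.1300, 0.0900)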